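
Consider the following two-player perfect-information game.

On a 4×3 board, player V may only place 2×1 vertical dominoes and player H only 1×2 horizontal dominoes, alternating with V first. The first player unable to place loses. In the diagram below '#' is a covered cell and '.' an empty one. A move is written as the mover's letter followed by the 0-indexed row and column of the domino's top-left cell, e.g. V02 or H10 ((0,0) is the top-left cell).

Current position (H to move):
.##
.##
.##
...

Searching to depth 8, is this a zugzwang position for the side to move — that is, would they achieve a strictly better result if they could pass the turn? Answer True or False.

[.##/.##/.##/...] H move#1: H30:-1/.##/.##/.##/##.*, H31:-1/.##/.##/.##/.##
[.##/.##/.##/##.] V move#2: V00:+1/###/###/.##/##.*, V10:+1/.##/###/###/##.
[###/###/.##/##.] end (terminal -1, H#3); searched .##/.##/.##/... to 8
if H skipped the turn, V would face:
~ [.##/.##/.##/...] V move#1: V00:-1/###/###/.##/..., V10:-1/.##/###/###/..., V20:+1/.##/.##/###/#..*
~ [.##/.##/###/#..] H move#2: H31:-1/.##/.##/###/###*
~ [.##/.##/###/###] V move#3: V00:+1/###/###/###/###*
~ [###/###/###/###] end (terminal -1, H#4); searched .##/.##/.##/... to 8
compare (H): move=-1 vs pass=-1

zugzwang(.##/.##/.##/..., H) = False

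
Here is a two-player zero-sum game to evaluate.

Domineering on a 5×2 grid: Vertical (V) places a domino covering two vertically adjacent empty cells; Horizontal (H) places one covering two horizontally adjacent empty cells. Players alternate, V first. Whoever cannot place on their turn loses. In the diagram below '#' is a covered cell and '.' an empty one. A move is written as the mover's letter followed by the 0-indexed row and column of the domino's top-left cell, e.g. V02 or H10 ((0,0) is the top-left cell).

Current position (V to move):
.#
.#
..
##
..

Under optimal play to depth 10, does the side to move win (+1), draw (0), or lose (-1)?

value(.#/.#/../##/.., V) = -1

ply 1, V at .#/.#/../##/.. | V00=-1→##/##/../##/..*; V10=-1→.#/##/#./##/..
ply 2, H at ##/##/../##/.. | H20=+1→##/##/##/##/..*; H40=+1→##/##/../##/##
ply 3: ##/##/##/##/.. is terminal -1 (V); from .#/.#/../##/.. depth 10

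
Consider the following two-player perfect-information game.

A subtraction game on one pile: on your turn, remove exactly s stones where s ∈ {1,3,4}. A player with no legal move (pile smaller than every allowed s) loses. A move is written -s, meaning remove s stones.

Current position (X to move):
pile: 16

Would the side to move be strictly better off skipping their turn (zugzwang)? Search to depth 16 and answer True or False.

zugzwang(16, X) = True

[16] X move#1: -1:-1/15*, -3:-1/13, -4:-1/12
[15] O move#2: -1:+1/14*, -3:-1/12, -4:-1/11
[14] X move#3: -1:-1/13*, -3:-1/11, -4:-1/10
[13] O move#4: -1:-1/12, -3:-1/10, -4:+1/9*
[9] X move#5: -1:-1/8*, -3:-1/6, -4:-1/5
[8] O move#6: -1:+1/7*, -3:-1/5, -4:-1/4
[7] X move#7: -1:-1/6*, -3:-1/4, -4:-1/3
[6] O move#8: -1:-1/5, -3:-1/3, -4:+1/2*
[2] X move#9: -1:-1/1*
[1] O move#10: -1:+1/0*
[0] end (terminal -1, X#11); searched 16 to 16
pass branch (O moves first from the same position):
  | [16] O move#1: -1:-1/15*, -3:-1/13, -4:-1/12
  | [15] X move#2: -1:+1/14*, -3:-1/12, -4:-1/11
  | [14] O move#3: -1:-1/13*, -3:-1/11, -4:-1/10
  | [13] X move#4: -1:-1/12, -3:-1/10, -4:+1/9*
  | [9] O move#5: -1:-1/8*, -3:-1/6, -4:-1/5
  | [8] X move#6: -1:+1/7*, -3:-1/5, -4:-1/4
  | [7] O move#7: -1:-1/6*, -3:-1/4, -4:-1/3
  | [6] X move#8: -1:-1/5, -3:-1/3, -4:+1/2*
  | [2] O move#9: -1:-1/1*
  | [1] X move#10: -1:+1/0*
  | [0] end (terminal -1, O#11); searched 16 to 16
X moving scores -1; X passing scores +1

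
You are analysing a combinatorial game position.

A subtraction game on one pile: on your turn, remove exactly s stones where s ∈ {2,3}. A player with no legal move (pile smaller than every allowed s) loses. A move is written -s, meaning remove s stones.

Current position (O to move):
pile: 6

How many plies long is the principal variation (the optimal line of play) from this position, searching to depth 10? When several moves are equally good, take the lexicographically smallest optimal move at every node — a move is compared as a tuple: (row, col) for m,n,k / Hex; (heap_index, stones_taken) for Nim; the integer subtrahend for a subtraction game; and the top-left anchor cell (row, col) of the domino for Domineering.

[6] O move#1: -2:-1/4*, -3:-1/3
[4] X move#2: -2:-1/2, -3:+1/1*
[1] end (terminal -1, O#3); searched 6 to 10

PV length from [6]: 2 plies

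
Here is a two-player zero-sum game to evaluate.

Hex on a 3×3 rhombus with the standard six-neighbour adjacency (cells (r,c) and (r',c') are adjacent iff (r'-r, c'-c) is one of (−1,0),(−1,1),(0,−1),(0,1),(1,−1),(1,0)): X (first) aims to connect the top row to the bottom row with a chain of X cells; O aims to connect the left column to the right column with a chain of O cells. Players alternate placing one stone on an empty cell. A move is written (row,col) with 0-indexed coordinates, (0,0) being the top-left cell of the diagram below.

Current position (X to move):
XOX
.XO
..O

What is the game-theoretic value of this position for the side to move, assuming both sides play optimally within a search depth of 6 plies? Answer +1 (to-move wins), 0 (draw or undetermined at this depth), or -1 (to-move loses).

[XOX/.XO/..O] X move#1: (1,0):+1/XOX/XXO/..O*, (2,0):+1/XOX/.XO/X.O, (2,1):+1/XOX/.XO/.XO
[XOX/XXO/..O] O move#2: (2,0):-1/XOX/XXO/O.O*, (2,1):-1/XOX/XXO/.OO
[XOX/XXO/O.O] X move#3: (2,1):+1/XOX/XXO/OXO*
[XOX/XXO/OXO] end (terminal -1, O#4); searched XOX/.XO/..O to 6

value(XOX/.XO/..O, X) = +1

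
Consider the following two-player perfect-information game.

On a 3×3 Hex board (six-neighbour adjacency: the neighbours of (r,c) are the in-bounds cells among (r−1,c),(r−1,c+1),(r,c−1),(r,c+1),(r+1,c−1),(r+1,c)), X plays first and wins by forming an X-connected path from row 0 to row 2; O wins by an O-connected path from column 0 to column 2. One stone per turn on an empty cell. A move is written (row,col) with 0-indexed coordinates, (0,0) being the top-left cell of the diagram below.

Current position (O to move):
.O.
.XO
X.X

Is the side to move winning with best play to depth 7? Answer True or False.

p1 O@[.O./.XO/X.X]: (0,0)[OO./.XO/X.X]-1 (0,2)[.OO/.XO/X.X]+1* (1,0)[.O./OXO/X.X]-1 (2,1)[.O./.XO/XOX]-1
p2 X@[.OO/.XO/X.X]: (0,0)[XOO/.XO/X.X]-1* (1,0)[.OO/XXO/X.X]-1 (2,1)[.OO/.XO/XXX]-1
p3 O@[XOO/.XO/X.X]: (1,0)[XOO/OXO/X.X]+1* (2,1)[XOO/.XO/XOX]-1
p4 X@[XOO/OXO/X.X] terminal -1; root [.O./.XO/X.X] d7

O winning at [.O./.XO/X.X]: True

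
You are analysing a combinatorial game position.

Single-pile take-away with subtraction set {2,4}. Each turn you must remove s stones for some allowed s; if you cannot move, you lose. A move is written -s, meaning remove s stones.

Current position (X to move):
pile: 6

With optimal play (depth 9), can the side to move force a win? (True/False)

X winning at [6]: False

ply 1, X at 6 | -2=-1→4*; -4=-1→2
ply 2, O at 4 | -2=-1→2; -4=+1→0*
ply 3: 0 is terminal -1 (X); from 6 depth 9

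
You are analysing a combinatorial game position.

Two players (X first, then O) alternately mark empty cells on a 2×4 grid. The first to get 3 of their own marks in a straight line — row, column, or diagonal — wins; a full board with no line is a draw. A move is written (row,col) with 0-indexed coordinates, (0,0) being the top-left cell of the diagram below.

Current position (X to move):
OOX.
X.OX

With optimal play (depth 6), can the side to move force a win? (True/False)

X winning at [OOX./X.OX]: False

[OOX./X.OX] X move#1: (0,3):+0/OOXX/X.OX*, (1,1):+0/OOX./XXOX
[OOXX/X.OX] O move#2: (1,1):+0/OOXX/XOOX*
[OOXX/XOOX] end (terminal +0, X#3); searched OOX./X.OX to 6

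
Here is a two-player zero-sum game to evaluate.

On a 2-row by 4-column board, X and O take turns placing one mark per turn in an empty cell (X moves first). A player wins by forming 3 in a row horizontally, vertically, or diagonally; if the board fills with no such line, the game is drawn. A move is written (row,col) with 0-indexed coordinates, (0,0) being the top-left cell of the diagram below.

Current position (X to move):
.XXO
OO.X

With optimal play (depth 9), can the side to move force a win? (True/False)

p1 X@[.XXO/OO.X]: (0,0)[XXXO/OO.X]+1* (1,2)[.XXO/OOXX]+0
p2 O@[XXXO/OO.X] terminal -1; root [.XXO/OO.X] d9

X winning at [.XXO/OO.X]: True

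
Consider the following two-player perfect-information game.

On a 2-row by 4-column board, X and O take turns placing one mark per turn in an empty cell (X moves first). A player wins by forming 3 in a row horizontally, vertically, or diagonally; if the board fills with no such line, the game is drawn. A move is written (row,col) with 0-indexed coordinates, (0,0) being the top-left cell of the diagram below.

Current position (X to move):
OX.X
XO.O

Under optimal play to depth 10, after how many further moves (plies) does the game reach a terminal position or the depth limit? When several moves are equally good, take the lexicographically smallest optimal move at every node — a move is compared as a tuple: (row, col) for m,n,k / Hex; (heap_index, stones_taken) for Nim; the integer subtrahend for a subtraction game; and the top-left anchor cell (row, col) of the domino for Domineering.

PV length from [OX.X/XO.O]: 1 ply

ply 1, X at OX.X/XO.O | (0,2)=+1→OXXX/XO.O*; (1,2)=+0→OX.X/XOXO
ply 2: OXXX/XO.O is terminal -1 (O); from OX.X/XO.O depth 10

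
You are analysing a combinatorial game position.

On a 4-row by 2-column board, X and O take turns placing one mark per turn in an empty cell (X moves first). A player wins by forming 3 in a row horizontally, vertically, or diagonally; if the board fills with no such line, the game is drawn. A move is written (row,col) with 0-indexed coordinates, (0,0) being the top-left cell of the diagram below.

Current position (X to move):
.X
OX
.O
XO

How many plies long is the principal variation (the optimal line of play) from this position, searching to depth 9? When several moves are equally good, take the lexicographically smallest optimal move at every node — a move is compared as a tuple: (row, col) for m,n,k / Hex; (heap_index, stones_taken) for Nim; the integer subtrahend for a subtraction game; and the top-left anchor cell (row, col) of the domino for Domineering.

p1 X@[.X/OX/.O/XO]: (0,0)[XX/OX/.O/XO]+0* (2,0)[.X/OX/XO/XO]+0
p2 O@[XX/OX/.O/XO]: (2,0)[XX/OX/OO/XO]+0*
p3 X@[XX/OX/OO/XO] terminal +0; root [.X/OX/.O/XO] d9

PV length from [.X/OX/.O/XO]: 2 plies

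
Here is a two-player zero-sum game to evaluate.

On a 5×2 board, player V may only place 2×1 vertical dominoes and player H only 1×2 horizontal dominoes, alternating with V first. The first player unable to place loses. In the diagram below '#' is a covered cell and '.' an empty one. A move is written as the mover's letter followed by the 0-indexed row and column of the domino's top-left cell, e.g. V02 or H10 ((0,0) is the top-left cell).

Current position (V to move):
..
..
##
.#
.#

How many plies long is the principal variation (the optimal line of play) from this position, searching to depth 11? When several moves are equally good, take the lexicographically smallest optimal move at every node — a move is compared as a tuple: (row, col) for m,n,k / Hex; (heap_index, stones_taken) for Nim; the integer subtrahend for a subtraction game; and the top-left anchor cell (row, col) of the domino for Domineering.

PV length from [../../##/.#/.#]: 1 ply

ply 1, V at ../../##/.#/.# | V00=+1→#./#./##/.#/.#*; V01=+1→.#/.#/##/.#/.#; V30=-1→../../##/##/##
ply 2: #./#./##/.#/.# is terminal -1 (H); from ../../##/.#/.# depth 11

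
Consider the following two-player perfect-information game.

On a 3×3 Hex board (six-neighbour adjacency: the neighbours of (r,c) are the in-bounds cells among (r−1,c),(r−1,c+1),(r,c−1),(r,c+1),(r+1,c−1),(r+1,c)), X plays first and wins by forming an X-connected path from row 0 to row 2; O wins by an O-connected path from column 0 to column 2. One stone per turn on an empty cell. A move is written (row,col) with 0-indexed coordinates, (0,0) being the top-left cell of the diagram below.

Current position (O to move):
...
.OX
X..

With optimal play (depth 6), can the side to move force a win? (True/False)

O winning at [.../.OX/X..]: False

p1 O@[.../.OX/X..]: (0,0)[O../.OX/X..]-1* (0,1)[.O./.OX/X..]-1 (0,2)[..O/.OX/X..]-1 (1,0)[.../OOX/X..]-1 (2,1)[.../.OX/XO.]-1 (2,2)[.../.OX/X.O]-1
p2 X@[O../.OX/X..]: (0,1)[OX./.OX/X..]+1* (0,2)[O.X/.OX/X..]+1 (1,0)[O../XOX/X..]+1 (2,1)[O../.OX/XX.]-1 (2,2)[O../.OX/X.X]-1
p3 O@[OX./.OX/X..]: (0,2)[OXO/.OX/X..]-1* (1,0)[OX./OOX/X..]-1 (2,1)[OX./.OX/XO.]-1 (2,2)[OX./.OX/X.O]-1
p4 X@[OXO/.OX/X..]: (1,0)[OXO/XOX/X..]+1* (2,1)[OXO/.OX/XX.]-1 (2,2)[OXO/.OX/X.X]-1
p5 O@[OXO/XOX/X..] terminal -1; root [.../.OX/X..] d6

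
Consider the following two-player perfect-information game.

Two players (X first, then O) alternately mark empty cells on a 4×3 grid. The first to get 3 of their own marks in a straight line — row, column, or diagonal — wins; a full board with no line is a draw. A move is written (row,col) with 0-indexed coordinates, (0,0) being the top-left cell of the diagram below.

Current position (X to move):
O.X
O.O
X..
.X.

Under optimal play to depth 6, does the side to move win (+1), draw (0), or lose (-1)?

value(O.X/O.O/X../.X., X) = +1

ply 1, X at O.X/O.O/X../.X. | (0,1)=-1→OXX/O.O/X../.X.; (1,1)=+1→O.X/OXO/X../.X.*; (2,1)=-1→O.X/O.O/XX./.X.; (2,2)=-1→O.X/O.O/X.X/.X.; (3,0)=-1→O.X/O.O/X../XX.; (3,2)=-1→O.X/O.O/X../.XX
ply 2: O.X/OXO/X../.X. is terminal -1 (O); from O.X/O.O/X../.X. depth 6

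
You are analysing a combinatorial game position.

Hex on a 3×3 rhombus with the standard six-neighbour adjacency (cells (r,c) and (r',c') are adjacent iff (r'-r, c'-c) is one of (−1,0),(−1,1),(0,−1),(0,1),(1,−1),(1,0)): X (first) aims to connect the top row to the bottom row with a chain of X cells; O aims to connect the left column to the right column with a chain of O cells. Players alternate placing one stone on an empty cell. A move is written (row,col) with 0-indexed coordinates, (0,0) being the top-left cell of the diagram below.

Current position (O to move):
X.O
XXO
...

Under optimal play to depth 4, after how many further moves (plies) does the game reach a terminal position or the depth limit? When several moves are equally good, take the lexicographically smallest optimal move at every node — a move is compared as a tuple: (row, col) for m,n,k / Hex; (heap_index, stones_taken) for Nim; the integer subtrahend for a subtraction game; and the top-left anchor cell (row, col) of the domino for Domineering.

PV length from [X.O/XXO/...]: 2 plies

p1 O@[X.O/XXO/...]: (0,1)[XOO/XXO/...]-1* (2,0)[X.O/XXO/O..]-1 (2,1)[X.O/XXO/.O.]-1 (2,2)[X.O/XXO/..O]-1
p2 X@[XOO/XXO/...]: (2,0)[XOO/XXO/X..]+1* (2,1)[XOO/XXO/.X.]+1 (2,2)[XOO/XXO/..X]+1
p3 O@[XOO/XXO/X..] terminal -1; root [X.O/XXO/...] d4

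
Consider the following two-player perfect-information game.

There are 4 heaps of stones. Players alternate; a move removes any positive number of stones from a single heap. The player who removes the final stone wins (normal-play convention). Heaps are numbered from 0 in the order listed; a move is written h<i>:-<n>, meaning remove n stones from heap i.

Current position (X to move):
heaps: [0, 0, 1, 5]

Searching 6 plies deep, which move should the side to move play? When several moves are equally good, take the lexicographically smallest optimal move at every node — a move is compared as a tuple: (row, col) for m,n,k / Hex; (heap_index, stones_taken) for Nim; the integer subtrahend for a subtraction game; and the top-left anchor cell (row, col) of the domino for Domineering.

ply 1, X at (0,0,1,5) | h2:-1=-1→(0,0,0,5); h3:-1=-1→(0,0,1,4); h3:-2=-1→(0,0,1,3); h3:-3=-1→(0,0,1,2); h3:-4=+1→(0,0,1,1)*; h3:-5=-1→(0,0,1,0)
ply 2, O at (0,0,1,1) | h2:-1=-1→(0,0,0,1)*; h3:-1=-1→(0,0,1,0)
ply 3, X at (0,0,0,1) | h3:-1=+1→(0,0,0,0)*
ply 4: (0,0,0,0) is terminal -1 (O); from (0,0,1,5) depth 6

X's best at [(0,0,1,5)]: h3:-4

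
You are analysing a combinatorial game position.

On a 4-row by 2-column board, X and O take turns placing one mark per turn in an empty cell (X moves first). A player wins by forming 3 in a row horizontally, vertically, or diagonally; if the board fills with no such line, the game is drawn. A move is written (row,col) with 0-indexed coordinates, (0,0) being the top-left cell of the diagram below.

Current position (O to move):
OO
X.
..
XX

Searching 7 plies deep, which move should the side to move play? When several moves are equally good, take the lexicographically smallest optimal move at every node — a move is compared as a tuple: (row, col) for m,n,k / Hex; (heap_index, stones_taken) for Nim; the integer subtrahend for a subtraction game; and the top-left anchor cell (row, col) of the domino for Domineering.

[OO/X./../XX] O move#1: (1,1):-1/OO/XO/../XX, (2,0):+0/OO/X./O./XX*, (2,1):-1/OO/X./.O/XX
[OO/X./O./XX] X move#2: (1,1):+0/OO/XX/O./XX*, (2,1):+0/OO/X./OX/XX
[OO/XX/O./XX] O move#3: (2,1):+0/OO/XX/OO/XX*
[OO/XX/OO/XX] end (terminal +0, X#4); searched OO/X./../XX to 7

O's best at [OO/X./../XX]: (2,0)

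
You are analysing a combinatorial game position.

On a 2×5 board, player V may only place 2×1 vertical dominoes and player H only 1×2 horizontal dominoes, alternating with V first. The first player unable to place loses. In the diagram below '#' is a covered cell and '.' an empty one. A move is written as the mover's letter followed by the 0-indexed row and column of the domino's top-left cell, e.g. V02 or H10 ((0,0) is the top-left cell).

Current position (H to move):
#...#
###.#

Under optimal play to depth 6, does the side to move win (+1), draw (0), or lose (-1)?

[#...#/###.#] H move#1: H01:-1/###.#/###.#, H02:+1/#.###/###.#*
[#.###/###.#] end (terminal -1, V#2); searched #...#/###.# to 6

value(#...#/###.#, H) = +1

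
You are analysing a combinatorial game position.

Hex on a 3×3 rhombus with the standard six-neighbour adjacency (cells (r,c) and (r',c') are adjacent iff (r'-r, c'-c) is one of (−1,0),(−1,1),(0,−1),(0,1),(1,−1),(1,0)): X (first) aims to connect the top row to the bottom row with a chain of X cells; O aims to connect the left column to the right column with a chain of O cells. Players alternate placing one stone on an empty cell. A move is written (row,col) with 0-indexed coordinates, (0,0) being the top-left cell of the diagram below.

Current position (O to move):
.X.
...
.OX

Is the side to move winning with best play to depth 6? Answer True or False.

O winning at [.X./.../.OX]: True

p1 O@[.X./.../.OX]: (0,0)[OX./.../.OX]-1 (0,2)[.XO/.../.OX]-1 (1,0)[.X./O../.OX]-1 (1,1)[.X./.O./.OX]+1* (1,2)[.X./..O/.OX]-1 (2,0)[.X./.../OOX]-1
p2 X@[.X./.O./.OX]: (0,0)[XX./.O./.OX]-1* (0,2)[.XX/.O./.OX]-1 (1,0)[.X./XO./.OX]-1 (1,2)[.X./.OX/.OX]-1 (2,0)[.X./.O./XOX]-1
p3 O@[XX./.O./.OX]: (0,2)[XXO/.O./.OX]+1* (1,0)[XX./OO./.OX]+1 (1,2)[XX./.OO/.OX]+1 (2,0)[XX./.O./OOX]+1
p4 X@[XXO/.O./.OX]: (1,0)[XXO/XO./.OX]-1* (1,2)[XXO/.OX/.OX]-1 (2,0)[XXO/.O./XOX]-1
p5 O@[XXO/XO./.OX]: (1,2)[XXO/XOO/.OX]-1 (2,0)[XXO/XO./OOX]+1*
p6 X@[XXO/XO./OOX] terminal -1; root [.X./.../.OX] d6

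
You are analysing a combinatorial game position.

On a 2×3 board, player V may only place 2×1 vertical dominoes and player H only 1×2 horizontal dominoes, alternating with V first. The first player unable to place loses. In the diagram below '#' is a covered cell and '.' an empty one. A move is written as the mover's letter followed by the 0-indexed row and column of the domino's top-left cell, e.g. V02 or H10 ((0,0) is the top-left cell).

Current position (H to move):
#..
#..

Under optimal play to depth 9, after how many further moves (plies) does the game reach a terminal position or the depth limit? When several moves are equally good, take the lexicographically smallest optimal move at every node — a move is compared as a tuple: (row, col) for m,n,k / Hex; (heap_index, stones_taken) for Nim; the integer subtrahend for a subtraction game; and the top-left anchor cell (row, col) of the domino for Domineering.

PV length from [#../#..]: 1 ply

[#../#..] H move#1: H01:+1/###/#..*, H11:+1/#../###
[###/#..] end (terminal -1, V#2); searched #../#.. to 9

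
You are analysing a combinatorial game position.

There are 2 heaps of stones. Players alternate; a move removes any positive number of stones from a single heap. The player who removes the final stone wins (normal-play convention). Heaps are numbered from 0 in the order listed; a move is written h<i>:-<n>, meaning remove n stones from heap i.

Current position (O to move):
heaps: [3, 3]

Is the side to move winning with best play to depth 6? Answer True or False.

O winning at [(3,3)]: False

p1 O@[(3,3)]: h0:-1[(2,3)]-1* h0:-2[(1,3)]-1 h0:-3[(0,3)]-1 h1:-1[(3,2)]-1 h1:-2[(3,1)]-1 h1:-3[(3,0)]-1
p2 X@[(2,3)]: h0:-1[(1,3)]-1 h0:-2[(0,3)]-1 h1:-1[(2,2)]+1* h1:-2[(2,1)]-1 h1:-3[(2,0)]-1
p3 O@[(2,2)]: h0:-1[(1,2)]-1* h0:-2[(0,2)]-1 h1:-1[(2,1)]-1 h1:-2[(2,0)]-1
p4 X@[(1,2)]: h0:-1[(0,2)]-1 h1:-1[(1,1)]+1* h1:-2[(1,0)]-1
p5 O@[(1,1)]: h0:-1[(0,1)]-1* h1:-1[(1,0)]-1
p6 X@[(0,1)]: h1:-1[(0,0)]+1*
p7 O@[(0,0)] terminal -1; root [(3,3)] d6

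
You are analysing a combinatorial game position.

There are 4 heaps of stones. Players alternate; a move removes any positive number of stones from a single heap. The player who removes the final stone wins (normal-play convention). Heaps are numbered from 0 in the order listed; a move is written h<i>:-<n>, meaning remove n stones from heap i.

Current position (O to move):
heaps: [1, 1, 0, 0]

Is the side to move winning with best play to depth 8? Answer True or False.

ply 1, O at (1,1,0,0) | h0:-1=-1→(0,1,0,0)*; h1:-1=-1→(1,0,0,0)
ply 2, X at (0,1,0,0) | h1:-1=+1→(0,0,0,0)*
ply 3: (0,0,0,0) is terminal -1 (O); from (1,1,0,0) depth 8

O winning at [(1,1,0,0)]: False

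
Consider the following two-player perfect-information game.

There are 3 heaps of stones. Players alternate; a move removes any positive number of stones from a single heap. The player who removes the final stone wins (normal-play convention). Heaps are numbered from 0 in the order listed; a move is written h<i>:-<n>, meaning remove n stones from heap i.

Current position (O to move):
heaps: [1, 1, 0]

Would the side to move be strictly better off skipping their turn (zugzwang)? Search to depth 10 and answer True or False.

[(1,1,0)] O move#1: h0:-1:-1/(0,1,0)*, h1:-1:-1/(1,0,0)
[(0,1,0)] X move#2: h1:-1:+1/(0,0,0)*
[(0,0,0)] end (terminal -1, O#3); searched (1,1,0) to 10
suppose O passes — search the same position with X to move:
pass> [(1,1,0)] X move#1: h0:-1:-1/(0,1,0)*, h1:-1:-1/(1,0,0)
pass> [(0,1,0)] O move#2: h1:-1:+1/(0,0,0)*
pass> [(0,0,0)] end (terminal -1, X#3); searched (1,1,0) to 10
for O: play -1, pass +1

zugzwang((1,1,0), O) = True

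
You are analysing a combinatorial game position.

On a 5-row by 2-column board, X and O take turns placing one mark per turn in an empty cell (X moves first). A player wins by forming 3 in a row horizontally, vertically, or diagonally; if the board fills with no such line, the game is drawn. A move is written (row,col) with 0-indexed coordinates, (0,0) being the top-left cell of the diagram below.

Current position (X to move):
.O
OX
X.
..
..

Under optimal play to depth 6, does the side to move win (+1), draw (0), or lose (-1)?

value(.O/OX/X./../.., X) = 0

[.O/OX/X./../..] X move#1: (0,0):+0/XO/OX/X./../..*, (2,1):+0/.O/OX/XX/../.., (3,0):+0/.O/OX/X./X./.., (3,1):+0/.O/OX/X./.X/.., (4,0):+0/.O/OX/X./../X., (4,1):+0/.O/OX/X./../.X
[XO/OX/X./../..] O move#2: (2,1):+0/XO/OX/XO/../..*, (3,0):+0/XO/OX/X./O./.., (3,1):+0/XO/OX/X./.O/.., (4,0):+0/XO/OX/X./../O., (4,1):+0/XO/OX/X./../.O
[XO/OX/XO/../..] X move#3: (3,0):+0/XO/OX/XO/X./..*, (3,1):+0/XO/OX/XO/.X/.., (4,0):+0/XO/OX/XO/../X., (4,1):+0/XO/OX/XO/../.X
[XO/OX/XO/X./..] O move#4: (3,1):-1/XO/OX/XO/XO/.., (4,0):+0/XO/OX/XO/X./O.*, (4,1):-1/XO/OX/XO/X./.O
[XO/OX/XO/X./O.] X move#5: (3,1):+0/XO/OX/XO/XX/O.*, (4,1):+0/XO/OX/XO/X./OX
[XO/OX/XO/XX/O.] O move#6: (4,1):+0/XO/OX/XO/XX/OO*
[XO/OX/XO/XX/OO] end (terminal +0, X#7); searched .O/OX/X./../.. to 6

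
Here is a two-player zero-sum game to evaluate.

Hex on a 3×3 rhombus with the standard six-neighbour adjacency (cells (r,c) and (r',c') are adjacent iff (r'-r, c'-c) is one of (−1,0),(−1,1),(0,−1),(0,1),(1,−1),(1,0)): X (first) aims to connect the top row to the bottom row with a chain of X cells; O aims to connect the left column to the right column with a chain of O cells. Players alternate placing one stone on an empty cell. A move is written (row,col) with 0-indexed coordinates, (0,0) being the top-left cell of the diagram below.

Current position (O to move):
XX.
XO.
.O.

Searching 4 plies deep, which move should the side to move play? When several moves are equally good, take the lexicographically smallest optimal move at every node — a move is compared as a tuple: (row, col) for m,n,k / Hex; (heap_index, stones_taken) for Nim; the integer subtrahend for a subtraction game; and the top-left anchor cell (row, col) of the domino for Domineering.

ply 1, O at XX./XO./.O. | (0,2)=-1→XXO/XO./.O.; (1,2)=-1→XX./XOO/.O.; (2,0)=+1→XX./XO./OO.*; (2,2)=-1→XX./XO./.OO
ply 2, X at XX./XO./OO. | (0,2)=-1→XXX/XO./OO.*; (1,2)=-1→XX./XOX/OO.; (2,2)=-1→XX./XO./OOX
ply 3, O at XXX/XO./OO. | (1,2)=+1→XXX/XOO/OO.*; (2,2)=+1→XXX/XO./OOO
ply 4: XXX/XOO/OO. is terminal -1 (X); from XX./XO./.O. depth 4

O's best at [XX./XO./.O.]: (2,0)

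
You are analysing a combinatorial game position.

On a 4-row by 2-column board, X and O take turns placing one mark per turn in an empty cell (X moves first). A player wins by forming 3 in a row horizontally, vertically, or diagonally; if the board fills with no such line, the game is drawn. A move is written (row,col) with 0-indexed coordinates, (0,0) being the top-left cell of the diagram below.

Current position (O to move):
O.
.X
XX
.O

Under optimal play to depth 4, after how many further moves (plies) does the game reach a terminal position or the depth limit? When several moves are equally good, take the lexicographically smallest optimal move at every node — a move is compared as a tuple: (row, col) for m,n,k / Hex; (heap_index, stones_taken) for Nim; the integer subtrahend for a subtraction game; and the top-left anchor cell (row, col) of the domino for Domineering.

[O./.X/XX/.O] O move#1: (0,1):+0/OO/.X/XX/.O*, (1,0):-1/O./OX/XX/.O, (3,0):-1/O./.X/XX/OO
[OO/.X/XX/.O] X move#2: (1,0):+0/OO/XX/XX/.O*, (3,0):+0/OO/.X/XX/XO
[OO/XX/XX/.O] O move#3: (3,0):+0/OO/XX/XX/OO*
[OO/XX/XX/OO] end (terminal +0, X#4); searched O./.X/XX/.O to 4

PV length from [O./.X/XX/.O]: 3 plies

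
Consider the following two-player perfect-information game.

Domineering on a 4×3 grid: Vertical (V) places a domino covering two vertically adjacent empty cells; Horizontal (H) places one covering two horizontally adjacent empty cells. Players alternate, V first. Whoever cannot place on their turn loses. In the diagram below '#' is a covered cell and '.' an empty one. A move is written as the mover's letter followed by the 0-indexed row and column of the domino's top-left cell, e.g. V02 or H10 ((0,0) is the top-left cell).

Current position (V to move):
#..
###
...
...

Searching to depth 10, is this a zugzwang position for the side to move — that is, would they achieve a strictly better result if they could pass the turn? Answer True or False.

[#../###/.../...] V move#1: V20:-1/#../###/#../#.., V21:+1/#../###/.#./.#.*, V22:-1/#../###/..#/..#
[#../###/.#./.#.] H move#2: H01:-1/###/###/.#./.#.*
[###/###/.#./.#.] V move#3: V20:+1/###/###/##./##.*, V22:+1/###/###/.##/.##
[###/###/##./##.] end (terminal -1, H#4); searched #../###/.../... to 10
pass branch (H moves first from the same position):
  | [#../###/.../...] H move#1: H01:-1/###/###/.../..., H20:+1/#../###/##./...*, H21:+1/#../###/.##/..., H30:+1/#../###/.../##., H31:+1/#../###/.../.##
  | [#../###/##./...] V move#2: V22:-1/#../###/###/..#*
  | [#../###/###/..#] H move#3: H01:+1/###/###/###/..#*, H30:+1/#../###/###/###
  | [###/###/###/..#] end (terminal -1, V#4); searched #../###/.../... to 10
V moving scores +1; V passing scores -1

zugzwang(#../###/.../..., V) = False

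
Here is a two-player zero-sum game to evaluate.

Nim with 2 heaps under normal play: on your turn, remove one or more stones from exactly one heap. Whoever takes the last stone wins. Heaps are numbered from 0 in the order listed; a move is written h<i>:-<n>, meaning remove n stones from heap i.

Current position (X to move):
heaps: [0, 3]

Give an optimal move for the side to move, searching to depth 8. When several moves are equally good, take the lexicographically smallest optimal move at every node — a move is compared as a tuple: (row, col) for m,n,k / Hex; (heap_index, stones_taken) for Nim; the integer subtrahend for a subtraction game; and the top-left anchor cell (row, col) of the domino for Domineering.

X's best at [(0,3)]: h1:-3

ply 1, X at (0,3) | h1:-1=-1→(0,2); h1:-2=-1→(0,1); h1:-3=+1→(0,0)*
ply 2: (0,0) is terminal -1 (O); from (0,3) depth 8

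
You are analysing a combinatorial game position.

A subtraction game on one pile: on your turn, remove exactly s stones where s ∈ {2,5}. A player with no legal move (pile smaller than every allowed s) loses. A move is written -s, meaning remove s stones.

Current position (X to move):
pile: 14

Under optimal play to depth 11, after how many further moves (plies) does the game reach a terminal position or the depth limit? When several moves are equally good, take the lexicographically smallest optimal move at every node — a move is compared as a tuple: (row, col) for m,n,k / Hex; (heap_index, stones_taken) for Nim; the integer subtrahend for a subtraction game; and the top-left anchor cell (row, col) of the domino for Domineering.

PV length from [14]: 4 plies

[14] X move#1: -2:-1/12*, -5:-1/9
[12] O move#2: -2:-1/10, -5:+1/7*
[7] X move#3: -2:-1/5*, -5:-1/2
[5] O move#4: -2:-1/3, -5:+1/0*
[0] end (terminal -1, X#5); searched 14 to 11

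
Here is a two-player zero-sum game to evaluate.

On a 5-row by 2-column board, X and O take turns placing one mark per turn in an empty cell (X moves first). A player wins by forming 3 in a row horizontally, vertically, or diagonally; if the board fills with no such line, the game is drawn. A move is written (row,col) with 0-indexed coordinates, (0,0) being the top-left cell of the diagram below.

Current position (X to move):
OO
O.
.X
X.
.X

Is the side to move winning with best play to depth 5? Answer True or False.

p1 X@[OO/O./.X/X./.X]: (1,1)[OO/OX/.X/X./.X]-1 (2,0)[OO/O./XX/X./.X]+1* (3,1)[OO/O./.X/XX/.X]+1 (4,0)[OO/O./.X/X./XX]-1
p2 O@[OO/O./XX/X./.X]: (1,1)[OO/OO/XX/X./.X]-1* (3,1)[OO/O./XX/XO/.X]-1 (4,0)[OO/O./XX/X./OX]-1
p3 X@[OO/OO/XX/X./.X]: (3,1)[OO/OO/XX/XX/.X]+1* (4,0)[OO/OO/XX/X./XX]+1
p4 O@[OO/OO/XX/XX/.X] terminal -1; root [OO/O./.X/X./.X] d5

X winning at [OO/O./.X/X./.X]: True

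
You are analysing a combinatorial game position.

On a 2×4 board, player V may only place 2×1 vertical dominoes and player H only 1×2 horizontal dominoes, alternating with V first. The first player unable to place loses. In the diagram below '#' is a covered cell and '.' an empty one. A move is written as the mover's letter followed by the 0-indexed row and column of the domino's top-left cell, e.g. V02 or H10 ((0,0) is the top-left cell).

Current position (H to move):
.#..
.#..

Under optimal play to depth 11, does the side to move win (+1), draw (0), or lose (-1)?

value(.#../.#.., H) = +1

ply 1, H at .#../.#.. | H02=+1→.###/.#..*; H12=+1→.#../.###
ply 2, V at .###/.#.. | V00=-1→####/##..*
ply 3, H at ####/##.. | H12=+1→####/####*
ply 4: ####/#### is terminal -1 (V); from .#../.#.. depth 11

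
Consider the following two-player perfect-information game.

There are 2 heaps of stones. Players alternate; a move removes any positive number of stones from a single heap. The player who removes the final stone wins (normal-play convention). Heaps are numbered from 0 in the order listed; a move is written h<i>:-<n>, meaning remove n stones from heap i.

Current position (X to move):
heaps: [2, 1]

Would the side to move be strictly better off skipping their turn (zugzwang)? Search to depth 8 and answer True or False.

ply 1, X at (2,1) | h0:-1=+1→(1,1)*; h0:-2=-1→(0,1); h1:-1=-1→(2,0)
ply 2, O at (1,1) | h0:-1=-1→(0,1)*; h1:-1=-1→(1,0)
ply 3, X at (0,1) | h1:-1=+1→(0,0)*
ply 4: (0,0) is terminal -1 (O); from (2,1) depth 8
suppose X passes — search the same position with O to move:
pass> ply 1, O at (2,1) | h0:-1=+1→(1,1)*; h0:-2=-1→(0,1); h1:-1=-1→(2,0)
pass> ply 2, X at (1,1) | h0:-1=-1→(0,1)*; h1:-1=-1→(1,0)
pass> ply 3, O at (0,1) | h1:-1=+1→(0,0)*
pass> ply 4: (0,0) is terminal -1 (X); from (2,1) depth 8
for X: play +1, pass -1

zugzwang((2,1), X) = False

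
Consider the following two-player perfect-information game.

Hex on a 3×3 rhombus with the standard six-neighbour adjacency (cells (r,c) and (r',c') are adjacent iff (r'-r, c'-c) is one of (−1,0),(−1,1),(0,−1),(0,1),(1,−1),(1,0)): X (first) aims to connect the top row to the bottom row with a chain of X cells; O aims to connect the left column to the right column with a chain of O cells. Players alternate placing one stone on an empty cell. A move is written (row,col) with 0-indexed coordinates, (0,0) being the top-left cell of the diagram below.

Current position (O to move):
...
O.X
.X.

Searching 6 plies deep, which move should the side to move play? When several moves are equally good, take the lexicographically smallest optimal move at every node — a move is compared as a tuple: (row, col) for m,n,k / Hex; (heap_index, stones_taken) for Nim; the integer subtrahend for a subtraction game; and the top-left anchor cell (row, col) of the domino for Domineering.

[.../O.X/.X.] O move#1: (0,0):-1/O../O.X/.X., (0,1):-1/.O./O.X/.X., (0,2):+1/..O/O.X/.X.*, (1,1):-1/.../OOX/.X., (2,0):-1/.../O.X/OX., (2,2):-1/.../O.X/.XO
[..O/O.X/.X.] X move#2: (0,0):-1/X.O/O.X/.X.*, (0,1):-1/.XO/O.X/.X., (1,1):-1/..O/OXX/.X., (2,0):-1/..O/O.X/XX., (2,2):-1/..O/O.X/.XX
[X.O/O.X/.X.] O move#3: (0,1):+1/XOO/O.X/.X.*, (1,1):+1/X.O/OOX/.X., (2,0):+1/X.O/O.X/OX., (2,2):+1/X.O/O.X/.XO
[XOO/O.X/.X.] end (terminal -1, X#4); searched .../O.X/.X. to 6

O's best at [.../O.X/.X.]: (0,2)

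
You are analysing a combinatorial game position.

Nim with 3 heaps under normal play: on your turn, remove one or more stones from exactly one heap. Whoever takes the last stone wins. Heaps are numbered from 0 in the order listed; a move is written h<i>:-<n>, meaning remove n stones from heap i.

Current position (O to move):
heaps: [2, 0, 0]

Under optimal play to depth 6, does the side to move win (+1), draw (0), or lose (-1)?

value((2,0,0), O) = +1

ply 1, O at (2,0,0) | h0:-1=-1→(1,0,0); h0:-2=+1→(0,0,0)*
ply 2: (0,0,0) is terminal -1 (X); from (2,0,0) depth 6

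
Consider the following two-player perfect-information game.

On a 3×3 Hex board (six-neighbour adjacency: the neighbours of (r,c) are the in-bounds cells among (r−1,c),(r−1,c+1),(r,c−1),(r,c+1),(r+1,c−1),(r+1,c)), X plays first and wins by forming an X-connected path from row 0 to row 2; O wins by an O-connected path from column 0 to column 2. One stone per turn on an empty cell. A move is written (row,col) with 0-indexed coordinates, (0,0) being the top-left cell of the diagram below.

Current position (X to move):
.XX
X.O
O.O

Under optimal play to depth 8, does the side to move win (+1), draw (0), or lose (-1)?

value(.XX/X.O/O.O, X) = -1

[.XX/X.O/O.O] X move#1: (0,0):-1/XXX/X.O/O.O*, (1,1):-1/.XX/XXO/O.O, (2,1):-1/.XX/X.O/OXO
[XXX/X.O/O.O] O move#2: (1,1):+1/XXX/XOO/O.O*, (2,1):+1/XXX/X.O/OOO
[XXX/XOO/O.O] end (terminal -1, X#3); searched .XX/X.O/O.O to 8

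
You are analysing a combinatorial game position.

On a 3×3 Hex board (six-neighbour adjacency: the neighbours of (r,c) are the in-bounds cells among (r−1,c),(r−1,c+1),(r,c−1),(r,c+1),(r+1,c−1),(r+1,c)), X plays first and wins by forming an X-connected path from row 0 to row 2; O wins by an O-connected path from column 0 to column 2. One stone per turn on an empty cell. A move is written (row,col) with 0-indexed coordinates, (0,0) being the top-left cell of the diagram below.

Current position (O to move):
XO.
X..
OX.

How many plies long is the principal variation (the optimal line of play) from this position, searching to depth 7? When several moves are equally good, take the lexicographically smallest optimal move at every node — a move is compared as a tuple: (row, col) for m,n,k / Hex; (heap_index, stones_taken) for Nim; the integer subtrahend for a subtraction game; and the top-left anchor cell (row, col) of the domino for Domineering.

ply 1, O at XO./X../OX. | (0,2)=-1→XOO/X../OX.; (1,1)=+1→XO./XO./OX.*; (1,2)=-1→XO./X.O/OX.; (2,2)=-1→XO./X../OXO
ply 2, X at XO./XO./OX. | (0,2)=-1→XOX/XO./OX.*; (1,2)=-1→XO./XOX/OX.; (2,2)=-1→XO./XO./OXX
ply 3, O at XOX/XO./OX. | (1,2)=+1→XOX/XOO/OX.*; (2,2)=-1→XOX/XO./OXO
ply 4: XOX/XOO/OX. is terminal -1 (X); from XO./X../OX. depth 7

PV length from [XO./X../OX.]: 3 plies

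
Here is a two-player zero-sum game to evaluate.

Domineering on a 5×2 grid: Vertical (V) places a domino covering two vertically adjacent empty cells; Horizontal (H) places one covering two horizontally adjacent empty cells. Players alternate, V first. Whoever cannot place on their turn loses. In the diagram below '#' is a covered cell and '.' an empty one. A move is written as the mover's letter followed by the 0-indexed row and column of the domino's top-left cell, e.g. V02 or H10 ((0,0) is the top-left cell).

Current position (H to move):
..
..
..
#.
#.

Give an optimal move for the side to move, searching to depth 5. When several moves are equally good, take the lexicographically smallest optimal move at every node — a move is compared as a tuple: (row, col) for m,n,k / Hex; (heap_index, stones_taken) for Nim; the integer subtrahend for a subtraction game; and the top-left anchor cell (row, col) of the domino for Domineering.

p1 H@[../../../#./#.]: H00[##/../../#./#.]-1 H10[../##/../#./#.]+1* H20[../../##/#./#.]-1
p2 V@[../##/../#./#.]: V21[../##/.#/##/#.]-1* V31[../##/../##/##]-1
p3 H@[../##/.#/##/#.]: H00[##/##/.#/##/#.]+1*
p4 V@[##/##/.#/##/#.] terminal -1; root [../../../#./#.] d5

H's best at [../../../#./#.]: H10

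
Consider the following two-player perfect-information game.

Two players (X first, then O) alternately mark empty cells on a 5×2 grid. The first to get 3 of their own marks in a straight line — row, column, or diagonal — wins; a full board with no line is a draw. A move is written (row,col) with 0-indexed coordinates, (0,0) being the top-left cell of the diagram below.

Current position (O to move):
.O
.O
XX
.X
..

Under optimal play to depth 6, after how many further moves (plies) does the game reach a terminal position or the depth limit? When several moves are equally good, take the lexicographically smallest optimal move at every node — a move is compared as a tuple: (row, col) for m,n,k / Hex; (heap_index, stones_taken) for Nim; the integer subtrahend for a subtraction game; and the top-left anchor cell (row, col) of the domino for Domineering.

PV length from [.O/.O/XX/.X/..]: 4 plies

p1 O@[.O/.O/XX/.X/..]: (0,0)[OO/.O/XX/.X/..]-1* (1,0)[.O/OO/XX/.X/..]-1 (3,0)[.O/.O/XX/OX/..]-1 (4,0)[.O/.O/XX/.X/O.]-1 (4,1)[.O/.O/XX/.X/.O]-1
p2 X@[OO/.O/XX/.X/..]: (1,0)[OO/XO/XX/.X/..]+1* (3,0)[OO/.O/XX/XX/..]+1 (4,0)[OO/.O/XX/.X/X.]+1 (4,1)[OO/.O/XX/.X/.X]+1
p3 O@[OO/XO/XX/.X/..]: (3,0)[OO/XO/XX/OX/..]-1* (4,0)[OO/XO/XX/.X/O.]-1 (4,1)[OO/XO/XX/.X/.O]-1
p4 X@[OO/XO/XX/OX/..]: (4,0)[OO/XO/XX/OX/X.]+0 (4,1)[OO/XO/XX/OX/.X]+1*
p5 O@[OO/XO/XX/OX/.X] terminal -1; root [.O/.O/XX/.X/..] d6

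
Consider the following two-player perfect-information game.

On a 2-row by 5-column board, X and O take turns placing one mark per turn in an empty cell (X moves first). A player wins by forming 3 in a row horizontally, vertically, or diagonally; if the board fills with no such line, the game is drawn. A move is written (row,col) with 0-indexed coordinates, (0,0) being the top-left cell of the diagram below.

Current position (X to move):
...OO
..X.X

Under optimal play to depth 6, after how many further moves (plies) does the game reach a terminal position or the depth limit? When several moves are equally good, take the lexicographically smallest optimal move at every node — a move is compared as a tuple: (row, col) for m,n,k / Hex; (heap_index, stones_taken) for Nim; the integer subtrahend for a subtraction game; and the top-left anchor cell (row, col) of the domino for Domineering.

p1 X@[...OO/..X.X]: (0,0)[X..OO/..X.X]-1 (0,1)[.X.OO/..X.X]-1 (0,2)[..XOO/..X.X]+0 (1,0)[...OO/X.X.X]-1 (1,1)[...OO/.XX.X]-1 (1,3)[...OO/..XXX]+1*
p2 O@[...OO/..XXX] terminal -1; root [...OO/..X.X] d6

PV length from [...OO/..X.X]: 1 ply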